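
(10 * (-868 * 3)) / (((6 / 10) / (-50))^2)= -542500000 / 3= -180833333.33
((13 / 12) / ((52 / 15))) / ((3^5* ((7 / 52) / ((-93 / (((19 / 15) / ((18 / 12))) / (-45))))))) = 50375 / 1064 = 47.34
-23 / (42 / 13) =-299 / 42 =-7.12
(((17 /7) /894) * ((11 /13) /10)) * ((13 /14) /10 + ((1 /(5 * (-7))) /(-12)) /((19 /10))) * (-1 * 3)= -140437 /2164016400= -0.00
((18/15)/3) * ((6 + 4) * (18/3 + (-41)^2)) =6748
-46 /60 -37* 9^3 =-809213 /30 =-26973.77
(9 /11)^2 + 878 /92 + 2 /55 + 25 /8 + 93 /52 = 21942889 /1447160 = 15.16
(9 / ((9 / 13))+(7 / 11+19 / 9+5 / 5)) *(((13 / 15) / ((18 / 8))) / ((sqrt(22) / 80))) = 110.03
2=2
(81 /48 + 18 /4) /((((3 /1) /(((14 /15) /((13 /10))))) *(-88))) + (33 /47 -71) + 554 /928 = -69.72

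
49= 49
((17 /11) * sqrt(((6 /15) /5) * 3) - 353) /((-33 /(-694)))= -244982 /33 +11798 * sqrt(6) /1815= -7407.77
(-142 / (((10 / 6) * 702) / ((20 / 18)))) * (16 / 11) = -0.20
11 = 11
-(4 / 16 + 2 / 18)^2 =-169 / 1296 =-0.13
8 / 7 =1.14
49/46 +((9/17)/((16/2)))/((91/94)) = 161335/142324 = 1.13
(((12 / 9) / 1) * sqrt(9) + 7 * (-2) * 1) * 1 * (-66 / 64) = 10.31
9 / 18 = 1 / 2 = 0.50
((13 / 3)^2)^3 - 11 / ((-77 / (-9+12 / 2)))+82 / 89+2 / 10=15037083217 / 2270835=6621.83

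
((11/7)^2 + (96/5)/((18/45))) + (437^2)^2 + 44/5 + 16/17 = 151894047323342/4165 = 36469159021.21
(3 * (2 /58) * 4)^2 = 144 /841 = 0.17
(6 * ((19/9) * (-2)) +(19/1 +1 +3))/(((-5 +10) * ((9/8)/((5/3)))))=-56/81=-0.69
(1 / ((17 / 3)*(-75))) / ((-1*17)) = 1 / 7225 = 0.00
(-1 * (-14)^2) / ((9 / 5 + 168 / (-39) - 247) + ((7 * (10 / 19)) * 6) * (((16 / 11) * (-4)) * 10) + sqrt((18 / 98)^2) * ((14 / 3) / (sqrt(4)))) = 18638620 / 145990179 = 0.13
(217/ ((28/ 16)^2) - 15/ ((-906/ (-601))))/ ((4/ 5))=643785/ 8456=76.13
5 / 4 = 1.25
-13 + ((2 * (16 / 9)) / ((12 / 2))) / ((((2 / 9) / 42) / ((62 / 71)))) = 6021 / 71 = 84.80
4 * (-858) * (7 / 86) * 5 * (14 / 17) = -840840 / 731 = -1150.26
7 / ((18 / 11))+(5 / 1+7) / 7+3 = 8.99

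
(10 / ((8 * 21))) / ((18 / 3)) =5 / 504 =0.01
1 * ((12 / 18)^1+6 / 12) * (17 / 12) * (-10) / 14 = -85 / 72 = -1.18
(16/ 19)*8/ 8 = 16/ 19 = 0.84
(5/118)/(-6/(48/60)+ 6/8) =-10/1593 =-0.01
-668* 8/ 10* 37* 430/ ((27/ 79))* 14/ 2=-4701774112/ 27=-174139781.93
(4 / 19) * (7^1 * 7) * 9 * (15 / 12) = 2205 / 19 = 116.05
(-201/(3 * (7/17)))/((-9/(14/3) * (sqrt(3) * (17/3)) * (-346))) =-67 * sqrt(3)/4671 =-0.02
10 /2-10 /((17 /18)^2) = -6.21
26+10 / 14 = 187 / 7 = 26.71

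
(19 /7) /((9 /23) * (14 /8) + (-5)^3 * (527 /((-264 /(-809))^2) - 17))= -30457152 /6917491247891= -0.00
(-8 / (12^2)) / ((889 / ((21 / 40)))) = -1 / 30480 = -0.00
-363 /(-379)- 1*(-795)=795.96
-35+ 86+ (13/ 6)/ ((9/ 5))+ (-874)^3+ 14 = -36051888121/ 54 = -667627557.80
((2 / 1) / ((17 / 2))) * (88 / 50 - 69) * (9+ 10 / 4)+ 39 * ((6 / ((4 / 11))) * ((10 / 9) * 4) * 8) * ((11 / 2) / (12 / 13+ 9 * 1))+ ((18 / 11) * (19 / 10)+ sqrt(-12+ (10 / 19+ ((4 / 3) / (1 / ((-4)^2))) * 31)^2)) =2 * sqrt(355803022) / 57+ 7540075421 / 603075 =13164.57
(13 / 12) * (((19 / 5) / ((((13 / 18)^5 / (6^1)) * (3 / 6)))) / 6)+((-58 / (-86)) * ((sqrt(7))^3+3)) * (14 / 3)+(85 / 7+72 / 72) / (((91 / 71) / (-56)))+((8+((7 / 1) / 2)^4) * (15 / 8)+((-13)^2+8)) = -272524579009 / 5501991040+2842 * sqrt(7) / 129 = 8.76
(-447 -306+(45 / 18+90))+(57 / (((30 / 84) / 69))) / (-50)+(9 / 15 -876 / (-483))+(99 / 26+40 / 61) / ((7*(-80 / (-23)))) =-448464698641 / 510692000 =-878.15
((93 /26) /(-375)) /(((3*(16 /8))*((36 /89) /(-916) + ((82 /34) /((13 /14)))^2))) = -2373713927 /10071916180500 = -0.00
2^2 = 4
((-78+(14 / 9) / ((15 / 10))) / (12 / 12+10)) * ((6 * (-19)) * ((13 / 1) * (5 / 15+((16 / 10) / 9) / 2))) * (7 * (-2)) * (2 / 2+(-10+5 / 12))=526092.85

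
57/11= 5.18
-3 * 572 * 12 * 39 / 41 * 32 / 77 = -2336256 / 287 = -8140.26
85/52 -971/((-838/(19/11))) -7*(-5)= 9259819/239668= 38.64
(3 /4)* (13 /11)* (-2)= -39 /22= -1.77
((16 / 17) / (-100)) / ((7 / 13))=-52 / 2975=-0.02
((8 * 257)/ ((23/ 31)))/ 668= 15934/ 3841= 4.15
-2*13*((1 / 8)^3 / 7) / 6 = -13 / 10752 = -0.00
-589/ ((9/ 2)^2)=-2356/ 81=-29.09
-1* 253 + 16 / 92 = -5815 / 23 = -252.83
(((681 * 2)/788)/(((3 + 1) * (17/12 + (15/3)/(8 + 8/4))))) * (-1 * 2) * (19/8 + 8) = -169569/36248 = -4.68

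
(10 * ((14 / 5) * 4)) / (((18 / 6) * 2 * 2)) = 28 / 3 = 9.33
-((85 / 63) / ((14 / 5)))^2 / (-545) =36125 / 84793716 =0.00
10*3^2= 90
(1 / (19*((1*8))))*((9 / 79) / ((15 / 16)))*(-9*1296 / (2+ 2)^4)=-0.04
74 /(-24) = -37 /12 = -3.08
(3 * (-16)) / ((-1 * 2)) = 24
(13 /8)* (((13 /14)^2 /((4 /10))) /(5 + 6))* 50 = 274625 /17248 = 15.92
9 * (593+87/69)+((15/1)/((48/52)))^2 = 5612.41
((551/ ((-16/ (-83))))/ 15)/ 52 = 45733/ 12480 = 3.66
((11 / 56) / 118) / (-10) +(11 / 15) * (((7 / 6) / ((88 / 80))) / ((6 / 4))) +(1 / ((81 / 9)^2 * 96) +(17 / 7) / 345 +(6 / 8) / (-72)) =190238537 / 369321120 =0.52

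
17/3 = 5.67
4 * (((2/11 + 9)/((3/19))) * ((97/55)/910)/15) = 372286/12387375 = 0.03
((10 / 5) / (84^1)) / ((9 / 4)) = 2 / 189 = 0.01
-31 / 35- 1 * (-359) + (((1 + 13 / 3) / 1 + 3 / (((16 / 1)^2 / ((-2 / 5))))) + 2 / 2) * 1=4898113 / 13440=364.44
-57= -57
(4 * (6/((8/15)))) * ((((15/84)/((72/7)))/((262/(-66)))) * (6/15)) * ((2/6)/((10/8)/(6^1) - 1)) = 165/4978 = 0.03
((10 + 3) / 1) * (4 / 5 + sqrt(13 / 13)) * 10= 234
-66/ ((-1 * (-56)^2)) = 33/ 1568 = 0.02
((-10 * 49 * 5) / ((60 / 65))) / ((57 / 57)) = -15925 / 6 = -2654.17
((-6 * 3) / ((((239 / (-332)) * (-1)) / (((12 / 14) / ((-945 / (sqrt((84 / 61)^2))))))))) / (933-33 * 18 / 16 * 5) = 42496 / 1016958145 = 0.00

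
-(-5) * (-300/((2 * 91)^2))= -375/8281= -0.05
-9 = -9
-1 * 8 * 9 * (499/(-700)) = 8982/175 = 51.33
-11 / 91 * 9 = -99 / 91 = -1.09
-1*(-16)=16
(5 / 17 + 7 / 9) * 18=328 / 17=19.29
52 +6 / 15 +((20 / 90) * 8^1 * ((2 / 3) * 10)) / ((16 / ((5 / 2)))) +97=151.25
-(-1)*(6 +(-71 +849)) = 784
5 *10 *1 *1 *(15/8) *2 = 375/2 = 187.50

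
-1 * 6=-6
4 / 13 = 0.31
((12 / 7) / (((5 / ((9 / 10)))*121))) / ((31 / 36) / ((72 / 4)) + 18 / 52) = 454896 / 70279825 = 0.01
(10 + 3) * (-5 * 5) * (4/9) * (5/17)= -6500/153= -42.48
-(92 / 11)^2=-69.95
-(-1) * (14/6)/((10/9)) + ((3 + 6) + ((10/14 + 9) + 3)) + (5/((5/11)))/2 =1026/35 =29.31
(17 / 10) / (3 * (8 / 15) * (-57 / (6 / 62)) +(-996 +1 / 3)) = -51 / 58142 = -0.00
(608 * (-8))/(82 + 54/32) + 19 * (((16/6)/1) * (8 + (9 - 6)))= 2005336/4017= 499.21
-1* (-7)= 7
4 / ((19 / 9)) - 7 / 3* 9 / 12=11 / 76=0.14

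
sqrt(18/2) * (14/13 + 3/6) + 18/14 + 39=8193/182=45.02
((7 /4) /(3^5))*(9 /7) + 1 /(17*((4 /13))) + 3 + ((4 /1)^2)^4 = 30082493 /459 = 65539.20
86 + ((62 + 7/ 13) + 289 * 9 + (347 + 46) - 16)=40645/ 13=3126.54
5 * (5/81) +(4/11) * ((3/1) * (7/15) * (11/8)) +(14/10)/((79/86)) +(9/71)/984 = 2.53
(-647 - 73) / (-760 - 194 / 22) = 2640 / 2819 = 0.94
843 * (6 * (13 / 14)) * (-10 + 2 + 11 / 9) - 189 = -224156 / 7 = -32022.29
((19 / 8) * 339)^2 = 648226.27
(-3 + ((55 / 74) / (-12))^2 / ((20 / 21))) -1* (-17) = 14723723 / 1051392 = 14.00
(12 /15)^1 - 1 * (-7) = 39 /5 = 7.80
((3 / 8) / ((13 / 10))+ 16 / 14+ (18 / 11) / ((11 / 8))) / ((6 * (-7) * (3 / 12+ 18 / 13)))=-115457 / 3023790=-0.04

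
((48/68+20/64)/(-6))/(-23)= 277/37536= 0.01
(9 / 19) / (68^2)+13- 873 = -75556151 / 87856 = -860.00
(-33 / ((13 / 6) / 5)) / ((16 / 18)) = -85.67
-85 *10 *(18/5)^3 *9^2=-16061328/5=-3212265.60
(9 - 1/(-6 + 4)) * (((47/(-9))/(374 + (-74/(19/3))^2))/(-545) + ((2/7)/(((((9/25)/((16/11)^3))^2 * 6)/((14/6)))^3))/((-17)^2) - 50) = -259.47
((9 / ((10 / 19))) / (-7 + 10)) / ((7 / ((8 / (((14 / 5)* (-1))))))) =-114 / 49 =-2.33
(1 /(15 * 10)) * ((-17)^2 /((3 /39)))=3757 /150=25.05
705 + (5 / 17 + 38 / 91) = 1091736 / 1547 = 705.71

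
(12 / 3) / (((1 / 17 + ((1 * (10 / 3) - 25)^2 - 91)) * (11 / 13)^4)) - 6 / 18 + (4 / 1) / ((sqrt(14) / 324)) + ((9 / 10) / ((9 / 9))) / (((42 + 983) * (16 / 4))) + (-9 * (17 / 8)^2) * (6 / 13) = -103415192902418671 / 5423008186596000 + 648 * sqrt(14) / 7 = 327.30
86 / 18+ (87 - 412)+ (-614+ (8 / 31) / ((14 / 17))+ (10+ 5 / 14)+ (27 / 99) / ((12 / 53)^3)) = -1237496027 / 1374912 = -900.05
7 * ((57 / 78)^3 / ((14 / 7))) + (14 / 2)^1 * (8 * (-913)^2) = 1640890627341 / 35152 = 46679865.37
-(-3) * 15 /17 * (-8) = -360 /17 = -21.18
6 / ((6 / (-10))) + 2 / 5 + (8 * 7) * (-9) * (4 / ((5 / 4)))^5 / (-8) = 66030288 / 3125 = 21129.69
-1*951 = -951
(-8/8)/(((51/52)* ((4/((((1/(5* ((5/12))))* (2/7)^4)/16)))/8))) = -0.00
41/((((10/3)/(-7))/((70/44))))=-6027/44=-136.98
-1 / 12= -0.08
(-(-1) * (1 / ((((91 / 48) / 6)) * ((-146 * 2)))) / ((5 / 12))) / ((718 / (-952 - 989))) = 838512 / 11924185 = 0.07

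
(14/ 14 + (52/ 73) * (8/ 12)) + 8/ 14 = 3137/ 1533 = 2.05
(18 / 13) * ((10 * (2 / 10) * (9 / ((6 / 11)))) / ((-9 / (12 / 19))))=-792 / 247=-3.21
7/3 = 2.33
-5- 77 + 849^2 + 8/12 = 2162159/3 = 720719.67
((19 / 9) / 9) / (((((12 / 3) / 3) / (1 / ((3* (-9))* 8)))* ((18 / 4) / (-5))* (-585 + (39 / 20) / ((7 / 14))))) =-475 / 305007768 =-0.00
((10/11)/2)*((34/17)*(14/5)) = 28/11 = 2.55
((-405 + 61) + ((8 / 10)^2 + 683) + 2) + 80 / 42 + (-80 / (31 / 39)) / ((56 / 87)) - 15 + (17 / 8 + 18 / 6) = 23085803 / 130200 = 177.31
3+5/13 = 44/13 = 3.38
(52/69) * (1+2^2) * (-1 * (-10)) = 37.68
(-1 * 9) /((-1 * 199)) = 0.05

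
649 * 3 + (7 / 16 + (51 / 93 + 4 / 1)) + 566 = 1248921 / 496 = 2517.99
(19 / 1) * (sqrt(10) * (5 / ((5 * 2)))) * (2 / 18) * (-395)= -7505 * sqrt(10) / 18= -1318.49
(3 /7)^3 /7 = 27 /2401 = 0.01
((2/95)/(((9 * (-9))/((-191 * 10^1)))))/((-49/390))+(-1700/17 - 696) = -20108372/25137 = -799.95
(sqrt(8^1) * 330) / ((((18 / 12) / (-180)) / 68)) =-5385600 * sqrt(2) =-7616388.56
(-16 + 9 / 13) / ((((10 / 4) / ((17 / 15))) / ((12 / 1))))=-27064 / 325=-83.27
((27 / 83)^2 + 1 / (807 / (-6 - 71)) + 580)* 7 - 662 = 18891324304 / 5559423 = 3398.07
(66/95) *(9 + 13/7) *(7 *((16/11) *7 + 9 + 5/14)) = 1031.66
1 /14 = 0.07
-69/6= -23/2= -11.50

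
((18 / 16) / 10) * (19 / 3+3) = 21 / 20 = 1.05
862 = 862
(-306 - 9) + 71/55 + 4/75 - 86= -329716/825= -399.66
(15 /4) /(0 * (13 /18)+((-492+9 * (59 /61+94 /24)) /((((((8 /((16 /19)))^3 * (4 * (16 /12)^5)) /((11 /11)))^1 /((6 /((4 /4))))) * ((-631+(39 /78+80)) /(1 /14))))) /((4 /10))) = 550331919872 /8855163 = 62148.14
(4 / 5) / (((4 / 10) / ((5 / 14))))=5 / 7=0.71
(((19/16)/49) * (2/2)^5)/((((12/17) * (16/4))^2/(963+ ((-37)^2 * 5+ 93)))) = 43384391/1806336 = 24.02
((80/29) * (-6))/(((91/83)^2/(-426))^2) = -4134022205662080/1988673869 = -2078783.39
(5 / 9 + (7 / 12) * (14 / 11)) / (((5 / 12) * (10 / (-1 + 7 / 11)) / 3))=-1028 / 3025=-0.34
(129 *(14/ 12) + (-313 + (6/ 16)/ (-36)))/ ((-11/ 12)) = 15601/ 88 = 177.28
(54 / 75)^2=324 / 625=0.52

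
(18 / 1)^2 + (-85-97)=142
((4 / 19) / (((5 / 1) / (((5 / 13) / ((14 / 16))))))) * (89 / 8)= 356 / 1729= 0.21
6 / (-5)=-6 / 5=-1.20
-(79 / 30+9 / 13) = -1297 / 390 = -3.33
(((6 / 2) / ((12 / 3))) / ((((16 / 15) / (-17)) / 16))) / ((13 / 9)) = -6885 / 52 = -132.40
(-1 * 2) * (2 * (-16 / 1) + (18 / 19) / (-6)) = 64.32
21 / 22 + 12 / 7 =411 / 154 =2.67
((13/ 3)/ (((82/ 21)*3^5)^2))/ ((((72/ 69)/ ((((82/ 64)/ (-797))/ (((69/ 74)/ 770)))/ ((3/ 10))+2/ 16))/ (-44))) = 39768025297/ 45568115189568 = 0.00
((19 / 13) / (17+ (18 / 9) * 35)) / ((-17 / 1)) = -19 / 19227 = -0.00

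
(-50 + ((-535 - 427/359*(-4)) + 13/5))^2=1075095249424/3222025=333670.67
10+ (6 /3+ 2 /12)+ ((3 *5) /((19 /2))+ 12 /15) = 8291 /570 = 14.55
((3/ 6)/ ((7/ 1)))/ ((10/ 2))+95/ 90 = 337/ 315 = 1.07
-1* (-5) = 5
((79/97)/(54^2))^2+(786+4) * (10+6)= 1011266409352801/80005253904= 12640.00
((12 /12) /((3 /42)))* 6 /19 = 84 /19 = 4.42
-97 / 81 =-1.20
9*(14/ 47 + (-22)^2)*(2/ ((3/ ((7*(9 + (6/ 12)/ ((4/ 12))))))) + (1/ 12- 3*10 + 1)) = 87536.84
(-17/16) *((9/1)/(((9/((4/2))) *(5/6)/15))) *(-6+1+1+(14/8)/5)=11169/80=139.61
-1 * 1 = -1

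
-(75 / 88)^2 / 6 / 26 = -1875 / 402688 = -0.00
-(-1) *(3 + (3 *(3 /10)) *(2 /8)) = 129 /40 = 3.22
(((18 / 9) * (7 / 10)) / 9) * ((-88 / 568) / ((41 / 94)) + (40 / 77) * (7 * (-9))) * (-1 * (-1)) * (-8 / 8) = 7415338 / 1440945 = 5.15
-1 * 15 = -15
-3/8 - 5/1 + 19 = 109/8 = 13.62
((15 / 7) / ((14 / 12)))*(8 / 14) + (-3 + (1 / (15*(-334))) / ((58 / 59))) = -194418257 / 99668940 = -1.95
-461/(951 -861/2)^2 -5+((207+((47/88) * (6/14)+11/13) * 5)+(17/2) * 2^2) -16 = 225.37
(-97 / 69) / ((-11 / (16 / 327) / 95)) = 0.59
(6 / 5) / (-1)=-6 / 5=-1.20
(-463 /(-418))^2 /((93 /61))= 13076509 /16249332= 0.80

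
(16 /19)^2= 256 /361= 0.71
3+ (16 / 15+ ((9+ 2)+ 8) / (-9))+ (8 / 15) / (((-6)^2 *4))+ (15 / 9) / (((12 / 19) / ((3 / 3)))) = 2483 / 540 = 4.60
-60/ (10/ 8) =-48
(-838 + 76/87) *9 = -218490/29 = -7534.14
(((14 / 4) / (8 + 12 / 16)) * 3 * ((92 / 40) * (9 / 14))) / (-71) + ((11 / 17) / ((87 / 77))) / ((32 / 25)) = 248404031 / 588050400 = 0.42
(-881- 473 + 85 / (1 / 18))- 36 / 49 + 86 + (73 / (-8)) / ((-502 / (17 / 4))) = 205712137 / 787136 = 261.34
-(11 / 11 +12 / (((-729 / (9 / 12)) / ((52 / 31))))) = -2459 / 2511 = -0.98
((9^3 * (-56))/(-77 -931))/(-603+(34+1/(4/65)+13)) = -162/2159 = -0.08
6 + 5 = 11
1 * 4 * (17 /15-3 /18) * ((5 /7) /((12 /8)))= 1.84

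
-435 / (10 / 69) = -6003 / 2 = -3001.50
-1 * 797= -797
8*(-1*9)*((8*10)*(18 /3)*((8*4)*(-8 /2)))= 4423680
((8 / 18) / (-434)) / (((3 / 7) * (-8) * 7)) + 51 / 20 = 149407 / 58590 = 2.55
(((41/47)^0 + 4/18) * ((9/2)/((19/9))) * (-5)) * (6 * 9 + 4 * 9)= -22275/19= -1172.37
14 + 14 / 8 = 63 / 4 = 15.75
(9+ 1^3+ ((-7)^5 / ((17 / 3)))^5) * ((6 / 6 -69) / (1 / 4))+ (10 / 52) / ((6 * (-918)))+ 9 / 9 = 43923366058367444468223574643 / 703580904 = 62428308967247701862.33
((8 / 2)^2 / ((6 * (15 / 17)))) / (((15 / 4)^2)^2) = 34816 / 2278125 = 0.02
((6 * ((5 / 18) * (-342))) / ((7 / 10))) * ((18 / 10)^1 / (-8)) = 2565 / 14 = 183.21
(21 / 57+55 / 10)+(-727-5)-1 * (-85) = -24363 / 38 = -641.13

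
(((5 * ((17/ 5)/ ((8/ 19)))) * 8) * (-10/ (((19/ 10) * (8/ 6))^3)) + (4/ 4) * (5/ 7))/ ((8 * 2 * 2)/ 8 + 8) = -2000905/ 121296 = -16.50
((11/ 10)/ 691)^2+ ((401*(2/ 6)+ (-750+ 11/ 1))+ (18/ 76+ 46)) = -1521660317953/ 2721641700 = -559.10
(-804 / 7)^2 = 13192.16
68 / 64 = 17 / 16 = 1.06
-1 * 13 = -13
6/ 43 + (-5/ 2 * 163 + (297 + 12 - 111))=-18005/ 86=-209.36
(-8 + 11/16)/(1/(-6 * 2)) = 351/4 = 87.75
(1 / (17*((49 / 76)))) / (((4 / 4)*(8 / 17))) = 19 / 98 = 0.19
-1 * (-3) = 3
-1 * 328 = -328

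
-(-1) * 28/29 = 0.97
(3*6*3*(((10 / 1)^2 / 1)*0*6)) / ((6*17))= 0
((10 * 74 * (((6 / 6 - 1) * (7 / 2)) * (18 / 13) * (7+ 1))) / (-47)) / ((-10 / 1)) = 0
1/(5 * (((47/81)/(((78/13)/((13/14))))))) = 6804/3055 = 2.23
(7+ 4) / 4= 2.75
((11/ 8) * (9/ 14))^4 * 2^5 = 96059601/ 4917248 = 19.54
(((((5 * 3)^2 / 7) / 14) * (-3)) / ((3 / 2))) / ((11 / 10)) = -2250 / 539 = -4.17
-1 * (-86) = 86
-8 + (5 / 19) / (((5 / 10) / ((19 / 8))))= -27 / 4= -6.75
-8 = -8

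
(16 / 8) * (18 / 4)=9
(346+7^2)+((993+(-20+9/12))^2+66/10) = 75887253/80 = 948590.66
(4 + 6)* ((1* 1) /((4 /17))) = 42.50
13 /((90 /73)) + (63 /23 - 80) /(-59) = 11.85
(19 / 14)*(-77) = -209 / 2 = -104.50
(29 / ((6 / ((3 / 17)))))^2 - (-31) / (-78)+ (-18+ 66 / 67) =-50398733 / 3020628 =-16.68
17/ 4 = 4.25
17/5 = 3.40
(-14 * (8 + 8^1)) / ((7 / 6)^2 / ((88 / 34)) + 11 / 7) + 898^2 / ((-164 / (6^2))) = -168878157372 / 953455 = -177122.32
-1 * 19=-19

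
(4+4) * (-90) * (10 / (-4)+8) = -3960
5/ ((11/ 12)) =60/ 11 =5.45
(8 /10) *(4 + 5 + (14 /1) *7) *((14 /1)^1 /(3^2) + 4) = 4280 /9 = 475.56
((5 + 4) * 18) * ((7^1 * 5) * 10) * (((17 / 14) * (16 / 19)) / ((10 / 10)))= 1101600 / 19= 57978.95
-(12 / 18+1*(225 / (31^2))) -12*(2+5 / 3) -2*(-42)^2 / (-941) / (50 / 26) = -2913061813 / 67822575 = -42.95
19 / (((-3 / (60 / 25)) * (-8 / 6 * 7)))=57 / 35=1.63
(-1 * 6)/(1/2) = -12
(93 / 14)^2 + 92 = 26681 / 196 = 136.13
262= 262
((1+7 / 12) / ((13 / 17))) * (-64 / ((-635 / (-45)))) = -15504 / 1651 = -9.39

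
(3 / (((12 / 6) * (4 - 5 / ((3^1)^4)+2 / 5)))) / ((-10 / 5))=-0.17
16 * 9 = 144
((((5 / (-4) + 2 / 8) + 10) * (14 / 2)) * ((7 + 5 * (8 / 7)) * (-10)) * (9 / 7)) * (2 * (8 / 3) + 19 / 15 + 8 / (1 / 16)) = -9703314 / 7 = -1386187.71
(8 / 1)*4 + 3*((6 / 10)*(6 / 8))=667 / 20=33.35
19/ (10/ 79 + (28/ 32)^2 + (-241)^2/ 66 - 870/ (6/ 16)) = -3170112/ 240109729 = -0.01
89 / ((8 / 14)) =623 / 4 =155.75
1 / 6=0.17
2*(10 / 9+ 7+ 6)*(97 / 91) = 24638 / 819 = 30.08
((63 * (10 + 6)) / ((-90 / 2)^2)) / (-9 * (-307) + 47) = 56 / 316125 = 0.00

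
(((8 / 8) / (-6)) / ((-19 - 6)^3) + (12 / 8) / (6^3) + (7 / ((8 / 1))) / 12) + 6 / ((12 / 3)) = 7109423 / 4500000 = 1.58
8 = 8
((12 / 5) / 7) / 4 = 3 / 35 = 0.09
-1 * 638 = -638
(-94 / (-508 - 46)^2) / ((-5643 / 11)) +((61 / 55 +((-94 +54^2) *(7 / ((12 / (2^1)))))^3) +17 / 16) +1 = 1236149428968426099527 / 34638539760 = 35687111452.54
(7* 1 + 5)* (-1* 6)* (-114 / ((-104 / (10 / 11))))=-10260 / 143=-71.75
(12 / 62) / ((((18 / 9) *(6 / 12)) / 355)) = 2130 / 31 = 68.71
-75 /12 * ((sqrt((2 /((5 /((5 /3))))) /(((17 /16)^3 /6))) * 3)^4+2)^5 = -30712865371781197010693552060970063724540760902291400 /8193465725814765556554001028792218849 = -3748458393499544.69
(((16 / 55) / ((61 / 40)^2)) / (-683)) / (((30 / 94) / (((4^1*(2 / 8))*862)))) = -41486336 / 83867619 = -0.49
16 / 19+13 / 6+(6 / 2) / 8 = 1543 / 456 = 3.38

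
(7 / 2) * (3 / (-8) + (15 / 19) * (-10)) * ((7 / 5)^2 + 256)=-56744751 / 7600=-7466.41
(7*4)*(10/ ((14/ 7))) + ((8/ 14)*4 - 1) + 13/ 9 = 142.73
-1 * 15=-15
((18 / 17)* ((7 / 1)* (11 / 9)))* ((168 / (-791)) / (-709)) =3696 / 1361989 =0.00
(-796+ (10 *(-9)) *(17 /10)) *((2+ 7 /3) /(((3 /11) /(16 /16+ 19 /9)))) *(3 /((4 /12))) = -3799796 /9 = -422199.56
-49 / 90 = -0.54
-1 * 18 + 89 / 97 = -1657 / 97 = -17.08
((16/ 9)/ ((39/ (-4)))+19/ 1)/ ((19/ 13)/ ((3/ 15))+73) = 6605/ 28188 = 0.23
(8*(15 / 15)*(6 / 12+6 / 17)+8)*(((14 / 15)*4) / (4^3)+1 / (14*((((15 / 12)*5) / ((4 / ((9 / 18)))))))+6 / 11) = 10.31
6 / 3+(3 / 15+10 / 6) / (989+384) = 2.00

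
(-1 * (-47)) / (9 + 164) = 47 / 173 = 0.27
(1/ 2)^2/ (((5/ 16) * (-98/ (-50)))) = 20/ 49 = 0.41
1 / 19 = 0.05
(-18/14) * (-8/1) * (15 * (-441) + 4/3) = -476184/7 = -68026.29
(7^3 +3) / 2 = 173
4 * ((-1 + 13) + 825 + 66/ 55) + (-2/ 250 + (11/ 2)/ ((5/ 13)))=841773/ 250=3367.09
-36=-36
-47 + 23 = -24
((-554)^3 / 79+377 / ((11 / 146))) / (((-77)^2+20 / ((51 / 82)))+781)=-47582943543 / 149402825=-318.49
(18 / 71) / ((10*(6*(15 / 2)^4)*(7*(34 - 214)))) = -2 / 1887046875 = -0.00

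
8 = 8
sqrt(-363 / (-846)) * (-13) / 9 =-143 * sqrt(282) / 2538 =-0.95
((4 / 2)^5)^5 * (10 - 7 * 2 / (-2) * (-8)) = -1543503872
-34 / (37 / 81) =-2754 / 37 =-74.43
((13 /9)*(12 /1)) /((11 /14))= 728 /33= 22.06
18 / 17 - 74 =-1240 / 17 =-72.94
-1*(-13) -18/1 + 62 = 57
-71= -71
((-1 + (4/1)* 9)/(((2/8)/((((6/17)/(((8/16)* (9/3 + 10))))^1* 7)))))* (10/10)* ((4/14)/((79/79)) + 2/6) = 560/17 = 32.94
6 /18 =1 /3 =0.33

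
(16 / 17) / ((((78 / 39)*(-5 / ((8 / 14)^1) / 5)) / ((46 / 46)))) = -32 / 119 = -0.27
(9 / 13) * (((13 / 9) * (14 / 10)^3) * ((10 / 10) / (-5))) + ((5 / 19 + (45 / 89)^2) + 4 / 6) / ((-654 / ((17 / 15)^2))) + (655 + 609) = 1049259283347572 / 830472294375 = 1263.45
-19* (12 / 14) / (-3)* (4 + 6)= 380 / 7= 54.29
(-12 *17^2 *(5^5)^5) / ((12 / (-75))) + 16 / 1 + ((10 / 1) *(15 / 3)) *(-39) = 6459653377532958982441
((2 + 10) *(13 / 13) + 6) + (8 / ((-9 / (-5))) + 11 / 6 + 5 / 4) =919 / 36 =25.53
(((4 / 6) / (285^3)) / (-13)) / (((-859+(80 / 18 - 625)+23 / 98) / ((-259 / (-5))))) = 50764 / 654421635489375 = 0.00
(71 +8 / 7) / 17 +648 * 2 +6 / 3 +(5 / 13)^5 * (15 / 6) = 115078184037 / 88367734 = 1302.26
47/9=5.22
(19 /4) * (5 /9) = 95 /36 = 2.64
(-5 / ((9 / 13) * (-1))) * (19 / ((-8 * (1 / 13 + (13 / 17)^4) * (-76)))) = 70575245 / 130986432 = 0.54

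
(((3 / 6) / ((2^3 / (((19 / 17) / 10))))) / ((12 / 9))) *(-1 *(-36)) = 513 / 2720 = 0.19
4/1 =4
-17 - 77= -94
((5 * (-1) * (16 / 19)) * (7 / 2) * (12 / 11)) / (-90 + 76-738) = 210 / 9823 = 0.02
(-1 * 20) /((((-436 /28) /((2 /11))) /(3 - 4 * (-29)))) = 33320 /1199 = 27.79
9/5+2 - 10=-31/5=-6.20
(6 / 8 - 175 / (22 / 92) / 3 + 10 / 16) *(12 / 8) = -64037 / 176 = -363.85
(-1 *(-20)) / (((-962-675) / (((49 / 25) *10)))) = -392 / 1637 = -0.24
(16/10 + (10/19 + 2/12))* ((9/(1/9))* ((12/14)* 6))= 635202/665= 955.19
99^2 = 9801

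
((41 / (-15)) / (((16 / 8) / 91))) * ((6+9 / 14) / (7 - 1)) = -16523 / 120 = -137.69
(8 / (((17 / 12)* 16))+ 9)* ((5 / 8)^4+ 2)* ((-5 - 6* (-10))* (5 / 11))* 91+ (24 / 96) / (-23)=73354557067 / 1601536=45802.63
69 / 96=23 / 32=0.72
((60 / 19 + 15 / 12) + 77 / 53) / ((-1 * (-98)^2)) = -23607 / 38684912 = -0.00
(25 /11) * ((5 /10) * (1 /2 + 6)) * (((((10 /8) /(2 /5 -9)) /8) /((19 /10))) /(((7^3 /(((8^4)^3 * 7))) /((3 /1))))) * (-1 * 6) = 785173708800000 /440363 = 1783014714.68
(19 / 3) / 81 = 19 / 243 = 0.08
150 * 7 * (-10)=-10500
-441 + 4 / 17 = -7493 / 17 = -440.76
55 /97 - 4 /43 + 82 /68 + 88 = 12717861 /141814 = 89.68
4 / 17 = 0.24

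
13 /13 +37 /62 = 99 /62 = 1.60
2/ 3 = 0.67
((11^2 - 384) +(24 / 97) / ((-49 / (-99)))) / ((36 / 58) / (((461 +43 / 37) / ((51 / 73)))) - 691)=2509237442450 / 6605257232539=0.38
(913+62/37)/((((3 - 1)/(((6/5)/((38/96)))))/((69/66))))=56044008/38665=1449.48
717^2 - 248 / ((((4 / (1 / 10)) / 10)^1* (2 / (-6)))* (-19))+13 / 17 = 166047832 / 323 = 514079.98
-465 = -465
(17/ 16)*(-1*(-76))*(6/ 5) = 969/ 10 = 96.90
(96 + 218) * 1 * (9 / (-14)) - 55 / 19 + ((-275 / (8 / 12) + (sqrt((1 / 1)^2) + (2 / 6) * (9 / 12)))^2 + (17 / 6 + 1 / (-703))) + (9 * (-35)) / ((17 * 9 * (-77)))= 7461553998121 / 44170896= 168924.67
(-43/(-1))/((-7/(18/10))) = -387/35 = -11.06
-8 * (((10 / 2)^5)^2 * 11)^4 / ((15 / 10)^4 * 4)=-4261091817170381546020507812500000 / 81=-52606071816918290691611210000000.00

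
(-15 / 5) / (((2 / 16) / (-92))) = 2208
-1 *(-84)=84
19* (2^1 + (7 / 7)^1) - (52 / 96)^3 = 785771 / 13824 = 56.84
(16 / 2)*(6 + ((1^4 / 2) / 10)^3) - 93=-44999 / 1000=-45.00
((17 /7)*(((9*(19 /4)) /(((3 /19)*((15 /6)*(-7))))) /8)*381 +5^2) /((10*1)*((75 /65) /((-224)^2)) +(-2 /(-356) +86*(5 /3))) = -768239595552 /62410200605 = -12.31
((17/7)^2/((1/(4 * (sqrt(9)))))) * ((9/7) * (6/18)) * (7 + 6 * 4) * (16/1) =5160384/343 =15044.85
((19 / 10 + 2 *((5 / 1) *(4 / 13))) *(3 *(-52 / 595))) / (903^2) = -1294 / 808613925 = -0.00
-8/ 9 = -0.89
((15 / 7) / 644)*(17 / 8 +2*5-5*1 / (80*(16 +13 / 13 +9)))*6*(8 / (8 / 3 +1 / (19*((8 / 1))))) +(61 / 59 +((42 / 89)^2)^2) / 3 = 215283674883733100 / 198337240676680833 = 1.09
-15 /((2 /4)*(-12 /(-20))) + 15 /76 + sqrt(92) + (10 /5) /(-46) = -87131 /1748 + 2*sqrt(23) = -40.25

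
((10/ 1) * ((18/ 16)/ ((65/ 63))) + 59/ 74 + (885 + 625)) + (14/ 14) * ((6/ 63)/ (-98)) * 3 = 1004217355/ 659932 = 1521.70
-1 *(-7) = 7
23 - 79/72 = 1577/72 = 21.90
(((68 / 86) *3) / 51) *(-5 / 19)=-10 / 817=-0.01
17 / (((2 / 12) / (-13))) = -1326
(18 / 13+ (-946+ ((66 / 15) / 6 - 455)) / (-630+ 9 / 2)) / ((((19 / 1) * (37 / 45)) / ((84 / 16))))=3093559 / 2540642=1.22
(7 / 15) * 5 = 7 / 3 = 2.33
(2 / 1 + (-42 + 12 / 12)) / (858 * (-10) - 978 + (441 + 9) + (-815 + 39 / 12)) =156 / 39679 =0.00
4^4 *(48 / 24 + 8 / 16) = 640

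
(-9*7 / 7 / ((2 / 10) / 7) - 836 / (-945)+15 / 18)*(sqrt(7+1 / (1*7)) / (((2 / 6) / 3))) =-592103*sqrt(14) / 294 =-7535.53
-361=-361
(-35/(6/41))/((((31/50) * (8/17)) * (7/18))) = -261375/124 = -2107.86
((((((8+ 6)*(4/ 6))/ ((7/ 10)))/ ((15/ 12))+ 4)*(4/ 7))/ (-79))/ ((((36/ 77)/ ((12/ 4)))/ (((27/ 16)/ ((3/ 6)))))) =-363/ 158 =-2.30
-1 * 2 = -2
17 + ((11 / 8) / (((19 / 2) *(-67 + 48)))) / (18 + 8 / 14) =3191163 / 187720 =17.00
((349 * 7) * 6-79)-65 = 14514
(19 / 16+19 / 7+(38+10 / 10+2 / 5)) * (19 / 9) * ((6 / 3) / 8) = 153577 / 6720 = 22.85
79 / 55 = 1.44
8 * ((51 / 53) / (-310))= -204 / 8215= -0.02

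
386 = 386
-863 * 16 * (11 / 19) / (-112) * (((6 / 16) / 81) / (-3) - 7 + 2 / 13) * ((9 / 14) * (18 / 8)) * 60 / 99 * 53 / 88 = -13192271075 / 51123072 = -258.05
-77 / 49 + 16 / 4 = 17 / 7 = 2.43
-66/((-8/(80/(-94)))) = -7.02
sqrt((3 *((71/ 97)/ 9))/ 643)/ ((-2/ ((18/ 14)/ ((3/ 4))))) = -2 *sqrt(13285023)/ 436597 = -0.02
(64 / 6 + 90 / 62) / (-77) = -161 / 1023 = -0.16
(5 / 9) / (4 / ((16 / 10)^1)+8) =10 / 189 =0.05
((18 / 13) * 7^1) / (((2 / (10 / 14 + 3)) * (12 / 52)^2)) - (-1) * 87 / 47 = 15973 / 47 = 339.85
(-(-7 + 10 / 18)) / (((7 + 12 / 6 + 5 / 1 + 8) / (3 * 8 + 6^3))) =2320 / 33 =70.30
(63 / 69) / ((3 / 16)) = 112 / 23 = 4.87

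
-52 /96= -13 /24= -0.54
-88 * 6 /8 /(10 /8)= -264 /5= -52.80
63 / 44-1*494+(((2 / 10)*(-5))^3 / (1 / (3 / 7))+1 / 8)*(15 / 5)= -303983 / 616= -493.48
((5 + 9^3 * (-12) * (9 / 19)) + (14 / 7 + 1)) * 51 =-4007580 / 19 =-210925.26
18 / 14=9 / 7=1.29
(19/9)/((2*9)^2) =19/2916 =0.01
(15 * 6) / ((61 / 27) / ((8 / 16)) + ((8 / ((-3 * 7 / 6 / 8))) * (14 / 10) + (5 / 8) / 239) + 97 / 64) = -185846400 / 40397311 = -4.60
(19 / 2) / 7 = 19 / 14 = 1.36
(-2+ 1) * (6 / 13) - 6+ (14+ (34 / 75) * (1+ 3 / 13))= 7894 / 975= 8.10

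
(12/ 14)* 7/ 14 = 3/ 7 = 0.43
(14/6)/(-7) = -1/3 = -0.33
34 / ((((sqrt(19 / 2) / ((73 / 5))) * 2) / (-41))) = -50881 * sqrt(38) / 95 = -3301.60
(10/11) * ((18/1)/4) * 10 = 450/11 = 40.91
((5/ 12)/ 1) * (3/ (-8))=-5/ 32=-0.16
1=1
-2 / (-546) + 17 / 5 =3.40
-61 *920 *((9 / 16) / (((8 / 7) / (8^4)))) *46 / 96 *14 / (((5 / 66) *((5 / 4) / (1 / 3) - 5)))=40073451264 / 5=8014690252.80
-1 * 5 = -5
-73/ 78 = -0.94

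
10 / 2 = 5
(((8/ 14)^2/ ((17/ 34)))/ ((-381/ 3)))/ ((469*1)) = -32/ 2918587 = -0.00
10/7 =1.43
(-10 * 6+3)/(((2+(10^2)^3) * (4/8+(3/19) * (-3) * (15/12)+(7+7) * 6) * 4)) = -361/2125670918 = -0.00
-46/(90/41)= -943/45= -20.96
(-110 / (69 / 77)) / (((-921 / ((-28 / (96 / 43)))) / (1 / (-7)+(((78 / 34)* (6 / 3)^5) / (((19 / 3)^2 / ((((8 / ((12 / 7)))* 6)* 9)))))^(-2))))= 29773286022282385 / 124683549724311552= 0.24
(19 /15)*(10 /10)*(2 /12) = 19 /90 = 0.21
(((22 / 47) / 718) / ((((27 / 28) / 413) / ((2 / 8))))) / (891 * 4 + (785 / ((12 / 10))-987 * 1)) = 63602 / 2944051659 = 0.00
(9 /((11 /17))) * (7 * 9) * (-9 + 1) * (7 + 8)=-1156680 /11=-105152.73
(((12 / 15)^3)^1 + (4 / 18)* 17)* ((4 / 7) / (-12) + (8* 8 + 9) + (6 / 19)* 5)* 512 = 3867367424 / 23625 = 163698.09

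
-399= -399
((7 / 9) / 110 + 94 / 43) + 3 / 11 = 104971 / 42570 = 2.47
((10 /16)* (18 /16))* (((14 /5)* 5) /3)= 105 /32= 3.28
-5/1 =-5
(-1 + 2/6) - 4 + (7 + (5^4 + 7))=1903/3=634.33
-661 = -661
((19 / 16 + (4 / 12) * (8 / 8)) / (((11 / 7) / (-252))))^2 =115154361 / 1936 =59480.56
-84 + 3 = -81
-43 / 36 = -1.19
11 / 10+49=501 / 10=50.10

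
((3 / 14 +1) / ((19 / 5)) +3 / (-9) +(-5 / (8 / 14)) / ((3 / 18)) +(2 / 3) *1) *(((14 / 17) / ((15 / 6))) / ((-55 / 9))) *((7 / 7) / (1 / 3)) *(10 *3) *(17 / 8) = 558549 / 1045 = 534.50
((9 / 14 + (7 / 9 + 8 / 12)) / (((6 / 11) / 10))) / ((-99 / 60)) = -13150 / 567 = -23.19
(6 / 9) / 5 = 2 / 15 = 0.13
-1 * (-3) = 3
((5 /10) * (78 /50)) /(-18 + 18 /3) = -13 /200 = -0.06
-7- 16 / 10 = -43 / 5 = -8.60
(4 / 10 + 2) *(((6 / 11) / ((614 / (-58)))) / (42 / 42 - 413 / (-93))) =-97092 / 4271905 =-0.02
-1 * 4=-4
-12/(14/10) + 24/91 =-108/13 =-8.31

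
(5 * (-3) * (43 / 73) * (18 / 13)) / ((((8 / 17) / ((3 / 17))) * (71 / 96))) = -417960 / 67379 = -6.20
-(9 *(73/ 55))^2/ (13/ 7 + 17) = -1007181/ 133100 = -7.57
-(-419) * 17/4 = 7123/4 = 1780.75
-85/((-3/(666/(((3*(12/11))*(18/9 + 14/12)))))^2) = -14080165/361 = -39003.23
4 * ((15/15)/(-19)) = -4/19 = -0.21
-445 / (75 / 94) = -8366 / 15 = -557.73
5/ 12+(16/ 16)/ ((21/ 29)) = 151/ 84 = 1.80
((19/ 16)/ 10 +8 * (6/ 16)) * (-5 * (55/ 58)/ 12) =-27445/ 22272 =-1.23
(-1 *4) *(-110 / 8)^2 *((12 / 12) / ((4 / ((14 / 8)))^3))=-1037575 / 16384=-63.33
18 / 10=9 / 5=1.80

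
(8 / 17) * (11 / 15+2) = 328 / 255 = 1.29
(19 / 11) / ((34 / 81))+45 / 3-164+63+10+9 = -23519 / 374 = -62.89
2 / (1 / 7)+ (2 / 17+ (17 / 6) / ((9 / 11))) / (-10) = 13.64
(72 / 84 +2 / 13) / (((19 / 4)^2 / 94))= 4.21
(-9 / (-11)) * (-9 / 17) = -81 / 187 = -0.43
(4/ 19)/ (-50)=-2/ 475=-0.00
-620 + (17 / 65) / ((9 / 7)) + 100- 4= -523.80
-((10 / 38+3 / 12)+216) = -16455 / 76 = -216.51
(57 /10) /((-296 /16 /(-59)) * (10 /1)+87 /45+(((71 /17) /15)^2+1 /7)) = 1.08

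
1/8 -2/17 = 1/136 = 0.01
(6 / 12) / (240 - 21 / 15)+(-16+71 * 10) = 1655889 / 2386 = 694.00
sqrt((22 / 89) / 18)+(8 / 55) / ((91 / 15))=24 / 1001+sqrt(979) / 267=0.14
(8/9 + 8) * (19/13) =1520/117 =12.99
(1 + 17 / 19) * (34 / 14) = 4.60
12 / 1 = 12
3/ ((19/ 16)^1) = 48/ 19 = 2.53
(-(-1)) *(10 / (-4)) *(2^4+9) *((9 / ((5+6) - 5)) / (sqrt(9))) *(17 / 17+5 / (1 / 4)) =-2625 / 4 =-656.25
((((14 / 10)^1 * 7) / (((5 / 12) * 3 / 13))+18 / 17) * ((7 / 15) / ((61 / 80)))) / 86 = 0.73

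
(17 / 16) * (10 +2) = 51 / 4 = 12.75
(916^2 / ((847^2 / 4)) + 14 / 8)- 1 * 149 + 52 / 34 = -6880582549 / 48783812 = -141.04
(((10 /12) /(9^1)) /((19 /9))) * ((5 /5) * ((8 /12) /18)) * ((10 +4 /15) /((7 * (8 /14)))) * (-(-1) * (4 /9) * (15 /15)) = 77 /41553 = 0.00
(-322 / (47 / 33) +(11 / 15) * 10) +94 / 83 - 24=-2827670 / 11703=-241.62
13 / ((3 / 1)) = 13 / 3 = 4.33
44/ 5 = 8.80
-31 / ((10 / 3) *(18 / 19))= -589 / 60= -9.82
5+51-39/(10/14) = 1.40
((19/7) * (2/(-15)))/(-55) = 38/5775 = 0.01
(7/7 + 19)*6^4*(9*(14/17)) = 3265920/17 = 192112.94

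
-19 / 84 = -0.23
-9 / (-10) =9 / 10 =0.90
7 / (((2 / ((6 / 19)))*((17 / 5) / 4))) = 420 / 323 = 1.30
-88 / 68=-22 / 17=-1.29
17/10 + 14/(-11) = 47/110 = 0.43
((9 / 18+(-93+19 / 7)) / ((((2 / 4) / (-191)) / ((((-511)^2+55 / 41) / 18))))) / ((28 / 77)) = 392696220796 / 287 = 1368279514.97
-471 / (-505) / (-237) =-157 / 39895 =-0.00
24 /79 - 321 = -25335 /79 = -320.70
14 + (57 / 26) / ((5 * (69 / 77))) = 43323 / 2990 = 14.49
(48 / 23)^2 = 2304 / 529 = 4.36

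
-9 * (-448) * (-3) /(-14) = 864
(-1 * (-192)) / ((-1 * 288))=-2 / 3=-0.67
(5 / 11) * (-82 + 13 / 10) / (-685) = 807 / 15070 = 0.05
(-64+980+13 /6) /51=5509 /306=18.00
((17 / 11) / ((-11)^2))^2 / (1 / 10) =2890 / 1771561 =0.00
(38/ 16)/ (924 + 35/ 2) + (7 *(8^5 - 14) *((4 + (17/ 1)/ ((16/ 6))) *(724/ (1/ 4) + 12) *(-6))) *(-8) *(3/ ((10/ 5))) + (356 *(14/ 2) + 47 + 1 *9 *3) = 3751351007882427/ 7532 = 498055099294.00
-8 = -8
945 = 945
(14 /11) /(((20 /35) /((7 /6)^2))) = 2401 /792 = 3.03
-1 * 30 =-30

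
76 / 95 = 4 / 5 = 0.80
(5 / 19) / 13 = 5 / 247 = 0.02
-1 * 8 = -8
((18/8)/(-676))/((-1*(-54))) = -1/16224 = -0.00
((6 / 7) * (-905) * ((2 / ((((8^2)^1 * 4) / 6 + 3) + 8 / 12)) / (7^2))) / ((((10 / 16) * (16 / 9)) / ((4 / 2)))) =-58644 / 47677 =-1.23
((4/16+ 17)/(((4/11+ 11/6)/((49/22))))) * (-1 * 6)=-30429/290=-104.93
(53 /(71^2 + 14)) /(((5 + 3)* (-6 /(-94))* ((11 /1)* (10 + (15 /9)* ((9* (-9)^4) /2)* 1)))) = 2491 /65681738100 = 0.00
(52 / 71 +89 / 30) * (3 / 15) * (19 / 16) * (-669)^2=22333443087 / 56800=393194.42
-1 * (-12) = 12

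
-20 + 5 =-15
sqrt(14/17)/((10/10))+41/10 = sqrt(238)/17+41/10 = 5.01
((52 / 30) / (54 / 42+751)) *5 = 91 / 7899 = 0.01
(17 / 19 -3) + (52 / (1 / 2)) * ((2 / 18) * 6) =3832 / 57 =67.23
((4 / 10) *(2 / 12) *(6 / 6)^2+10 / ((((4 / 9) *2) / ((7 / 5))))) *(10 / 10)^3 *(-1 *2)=-949 / 30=-31.63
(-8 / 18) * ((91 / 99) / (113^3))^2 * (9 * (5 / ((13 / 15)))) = -63700 / 6801736375773603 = -0.00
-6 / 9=-2 / 3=-0.67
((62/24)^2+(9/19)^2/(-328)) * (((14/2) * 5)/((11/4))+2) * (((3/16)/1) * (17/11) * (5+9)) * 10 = 228481297695/57309472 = 3986.80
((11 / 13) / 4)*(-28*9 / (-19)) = 693 / 247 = 2.81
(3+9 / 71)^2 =49284 / 5041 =9.78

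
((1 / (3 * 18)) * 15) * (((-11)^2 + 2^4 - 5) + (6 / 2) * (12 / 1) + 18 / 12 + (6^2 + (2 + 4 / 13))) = 9005 / 156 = 57.72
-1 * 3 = -3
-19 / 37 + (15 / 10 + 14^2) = 14577 / 74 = 196.99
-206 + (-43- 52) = -301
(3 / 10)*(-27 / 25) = -81 / 250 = -0.32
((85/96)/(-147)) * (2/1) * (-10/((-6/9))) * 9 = -1275/784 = -1.63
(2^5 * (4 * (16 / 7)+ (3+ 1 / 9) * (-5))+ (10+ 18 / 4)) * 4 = -48058 / 63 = -762.83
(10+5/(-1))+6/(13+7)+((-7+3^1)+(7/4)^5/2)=97347/10240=9.51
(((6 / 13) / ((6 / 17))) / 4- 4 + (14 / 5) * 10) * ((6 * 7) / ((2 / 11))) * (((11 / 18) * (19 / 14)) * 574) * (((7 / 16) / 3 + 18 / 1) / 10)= 11184490163 / 2304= 4854379.41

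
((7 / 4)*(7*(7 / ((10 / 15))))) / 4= 1029 / 32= 32.16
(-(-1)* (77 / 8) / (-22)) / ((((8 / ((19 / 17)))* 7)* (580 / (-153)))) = 171 / 74240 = 0.00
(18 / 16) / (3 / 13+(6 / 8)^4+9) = 1248 / 10591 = 0.12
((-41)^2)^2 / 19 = 2825761 / 19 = 148724.26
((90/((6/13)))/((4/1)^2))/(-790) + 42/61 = 103797/154208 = 0.67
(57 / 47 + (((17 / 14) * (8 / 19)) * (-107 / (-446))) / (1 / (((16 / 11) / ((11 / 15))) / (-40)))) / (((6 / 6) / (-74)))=-15061383318 / 168670733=-89.29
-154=-154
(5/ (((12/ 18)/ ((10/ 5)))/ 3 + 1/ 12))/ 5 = 36/ 7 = 5.14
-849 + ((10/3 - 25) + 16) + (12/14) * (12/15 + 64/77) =-6898676/8085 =-853.27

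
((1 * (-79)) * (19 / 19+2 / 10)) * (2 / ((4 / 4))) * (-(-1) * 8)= -7584 / 5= -1516.80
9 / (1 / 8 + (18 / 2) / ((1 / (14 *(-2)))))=-72 / 2015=-0.04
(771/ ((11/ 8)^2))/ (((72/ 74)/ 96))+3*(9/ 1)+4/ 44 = 4871886/ 121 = 40263.52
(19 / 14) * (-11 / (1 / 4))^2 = 18392 / 7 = 2627.43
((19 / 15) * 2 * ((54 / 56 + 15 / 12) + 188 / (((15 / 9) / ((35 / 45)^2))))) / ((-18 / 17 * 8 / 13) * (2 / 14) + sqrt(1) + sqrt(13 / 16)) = 98.70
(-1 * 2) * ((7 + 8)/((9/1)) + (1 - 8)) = 32/3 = 10.67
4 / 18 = 2 / 9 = 0.22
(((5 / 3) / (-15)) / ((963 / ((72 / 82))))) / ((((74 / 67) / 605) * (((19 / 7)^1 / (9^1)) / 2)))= -1134980 / 3084061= -0.37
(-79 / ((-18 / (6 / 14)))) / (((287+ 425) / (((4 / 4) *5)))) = 395 / 29904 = 0.01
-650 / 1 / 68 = -325 / 34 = -9.56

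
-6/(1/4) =-24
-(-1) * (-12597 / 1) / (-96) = 4199 / 32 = 131.22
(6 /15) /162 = 1 /405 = 0.00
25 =25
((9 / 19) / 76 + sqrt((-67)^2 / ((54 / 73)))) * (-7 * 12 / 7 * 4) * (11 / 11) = -536 * sqrt(438) / 3 - 108 / 361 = -3739.52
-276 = -276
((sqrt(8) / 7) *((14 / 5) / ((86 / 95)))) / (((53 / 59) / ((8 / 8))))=2242 *sqrt(2) / 2279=1.39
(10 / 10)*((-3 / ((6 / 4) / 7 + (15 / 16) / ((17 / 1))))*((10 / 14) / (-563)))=1360 / 96273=0.01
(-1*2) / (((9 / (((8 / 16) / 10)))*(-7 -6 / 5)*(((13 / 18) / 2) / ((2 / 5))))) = 4 / 2665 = 0.00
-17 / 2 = -8.50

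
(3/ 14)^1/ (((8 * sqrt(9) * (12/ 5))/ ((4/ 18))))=5/ 6048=0.00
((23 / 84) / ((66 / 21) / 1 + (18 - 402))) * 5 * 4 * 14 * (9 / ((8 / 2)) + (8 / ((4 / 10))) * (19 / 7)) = -11.38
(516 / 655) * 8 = 4128 / 655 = 6.30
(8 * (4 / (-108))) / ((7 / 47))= -376 / 189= -1.99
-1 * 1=-1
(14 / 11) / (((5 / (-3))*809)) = -42 / 44495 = -0.00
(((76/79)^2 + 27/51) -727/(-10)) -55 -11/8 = 75455781/4243880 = 17.78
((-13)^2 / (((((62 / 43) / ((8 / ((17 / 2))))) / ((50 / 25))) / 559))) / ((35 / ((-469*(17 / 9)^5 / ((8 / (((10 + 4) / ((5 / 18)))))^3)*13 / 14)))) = -14480277629026027 / 1569375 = -9226779851.23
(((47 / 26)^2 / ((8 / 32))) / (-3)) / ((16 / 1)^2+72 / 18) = -2209 / 131820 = -0.02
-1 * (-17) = 17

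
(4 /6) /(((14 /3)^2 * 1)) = 3 /98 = 0.03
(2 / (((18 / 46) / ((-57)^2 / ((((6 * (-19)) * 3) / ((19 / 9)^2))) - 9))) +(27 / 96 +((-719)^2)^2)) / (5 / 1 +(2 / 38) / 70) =4145860769132026105 / 77577264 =53441698706.11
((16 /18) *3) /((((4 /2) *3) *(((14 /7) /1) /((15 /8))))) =5 /12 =0.42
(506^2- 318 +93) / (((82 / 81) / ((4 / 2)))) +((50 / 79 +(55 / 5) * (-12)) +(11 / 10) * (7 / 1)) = 16365340313 / 32390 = 505259.04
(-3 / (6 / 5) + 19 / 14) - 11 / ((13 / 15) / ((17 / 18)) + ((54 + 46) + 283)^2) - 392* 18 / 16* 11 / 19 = -38663006222 / 150757229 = -256.46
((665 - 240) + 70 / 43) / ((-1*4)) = -18345 / 172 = -106.66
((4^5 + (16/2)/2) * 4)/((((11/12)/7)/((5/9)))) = 575680/33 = 17444.85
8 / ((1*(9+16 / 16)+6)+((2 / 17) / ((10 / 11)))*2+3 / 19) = 12920 / 26513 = 0.49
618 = 618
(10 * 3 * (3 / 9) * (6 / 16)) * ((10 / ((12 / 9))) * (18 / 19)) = 2025 / 76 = 26.64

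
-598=-598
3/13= 0.23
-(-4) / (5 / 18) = 72 / 5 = 14.40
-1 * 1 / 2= -0.50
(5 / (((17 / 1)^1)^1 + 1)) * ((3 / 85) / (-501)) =-1 / 51102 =-0.00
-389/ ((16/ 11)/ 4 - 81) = 4.82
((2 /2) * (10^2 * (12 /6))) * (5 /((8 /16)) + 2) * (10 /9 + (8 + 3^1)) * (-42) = -1220800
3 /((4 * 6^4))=1 /1728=0.00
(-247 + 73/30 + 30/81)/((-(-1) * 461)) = -0.53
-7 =-7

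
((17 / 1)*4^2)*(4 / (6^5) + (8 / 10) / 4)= 66266 / 1215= 54.54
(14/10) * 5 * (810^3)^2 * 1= 1977006755367000000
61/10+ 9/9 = 71/10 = 7.10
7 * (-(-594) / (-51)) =-1386 / 17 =-81.53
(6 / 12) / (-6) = -1 / 12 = -0.08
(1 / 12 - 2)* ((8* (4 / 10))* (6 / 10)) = -92 / 25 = -3.68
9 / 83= 0.11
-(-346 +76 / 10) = 1692 / 5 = 338.40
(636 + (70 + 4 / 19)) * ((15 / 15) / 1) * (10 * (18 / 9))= 268360 / 19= 14124.21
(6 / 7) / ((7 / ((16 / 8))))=12 / 49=0.24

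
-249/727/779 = -249/566333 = -0.00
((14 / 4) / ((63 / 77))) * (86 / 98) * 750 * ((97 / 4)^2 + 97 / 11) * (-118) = -11104766125 / 56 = -198299395.09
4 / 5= 0.80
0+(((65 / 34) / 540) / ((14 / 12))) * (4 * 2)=26 / 1071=0.02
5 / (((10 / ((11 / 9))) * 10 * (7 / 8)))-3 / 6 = -271 / 630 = -0.43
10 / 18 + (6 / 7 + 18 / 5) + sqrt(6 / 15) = sqrt(10) / 5 + 1579 / 315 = 5.65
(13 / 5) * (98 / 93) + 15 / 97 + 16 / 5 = 274889 / 45105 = 6.09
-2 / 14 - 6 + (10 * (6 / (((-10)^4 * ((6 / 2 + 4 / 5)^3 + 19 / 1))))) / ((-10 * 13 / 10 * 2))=-13764823 / 2240784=-6.14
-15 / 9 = -5 / 3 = -1.67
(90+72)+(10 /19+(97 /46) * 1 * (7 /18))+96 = 4080037 /15732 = 259.35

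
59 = 59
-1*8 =-8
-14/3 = -4.67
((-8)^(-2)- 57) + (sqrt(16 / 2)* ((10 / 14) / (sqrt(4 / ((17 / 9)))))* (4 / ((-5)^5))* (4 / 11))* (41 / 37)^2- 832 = -56895 / 64- 26896* sqrt(34) / 197649375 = -888.99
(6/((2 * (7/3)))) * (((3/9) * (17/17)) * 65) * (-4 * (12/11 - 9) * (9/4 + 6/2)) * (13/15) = 44109/11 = 4009.91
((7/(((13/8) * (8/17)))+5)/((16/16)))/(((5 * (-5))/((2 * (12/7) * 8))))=-35328/2275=-15.53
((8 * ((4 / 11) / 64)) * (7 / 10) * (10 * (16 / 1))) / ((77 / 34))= 272 / 121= 2.25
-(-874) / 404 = 437 / 202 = 2.16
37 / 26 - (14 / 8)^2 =-341 / 208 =-1.64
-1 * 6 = -6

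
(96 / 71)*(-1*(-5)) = 480 / 71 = 6.76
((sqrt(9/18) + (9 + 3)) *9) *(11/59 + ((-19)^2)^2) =34600275 *sqrt(2)/59 + 830406600/59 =14904047.09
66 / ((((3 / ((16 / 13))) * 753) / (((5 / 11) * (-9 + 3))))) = -320 / 3263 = -0.10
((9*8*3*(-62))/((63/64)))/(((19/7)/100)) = -9523200/19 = -501221.05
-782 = -782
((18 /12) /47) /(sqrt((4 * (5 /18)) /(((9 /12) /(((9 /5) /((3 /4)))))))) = 0.02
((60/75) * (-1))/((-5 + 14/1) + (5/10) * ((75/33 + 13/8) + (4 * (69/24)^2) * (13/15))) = -4224/133457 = -0.03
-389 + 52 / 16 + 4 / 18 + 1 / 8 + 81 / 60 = -138259 / 360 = -384.05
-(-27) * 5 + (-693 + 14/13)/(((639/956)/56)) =-480434875/8307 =-57834.94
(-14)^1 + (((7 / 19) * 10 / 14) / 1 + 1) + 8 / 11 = -2510 / 209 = -12.01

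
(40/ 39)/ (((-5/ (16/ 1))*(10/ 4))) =-256/ 195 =-1.31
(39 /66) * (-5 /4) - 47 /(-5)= 8.66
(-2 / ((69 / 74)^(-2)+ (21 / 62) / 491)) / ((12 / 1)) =-24155727 / 166800373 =-0.14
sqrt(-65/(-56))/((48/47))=1.05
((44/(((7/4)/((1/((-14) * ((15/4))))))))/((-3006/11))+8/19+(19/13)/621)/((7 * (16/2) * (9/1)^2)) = 889407697/9489053606760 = 0.00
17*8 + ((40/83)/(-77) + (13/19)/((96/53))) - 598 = -5381288569/11657184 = -461.63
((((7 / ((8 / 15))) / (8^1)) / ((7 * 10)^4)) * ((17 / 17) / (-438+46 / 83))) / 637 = -249 / 1015420317184000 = -0.00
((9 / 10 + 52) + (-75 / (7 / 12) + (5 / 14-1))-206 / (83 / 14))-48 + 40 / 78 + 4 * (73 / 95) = -66935153 / 430521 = -155.47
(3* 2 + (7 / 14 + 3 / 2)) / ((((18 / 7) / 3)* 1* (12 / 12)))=28 / 3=9.33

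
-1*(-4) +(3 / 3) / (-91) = 363 / 91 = 3.99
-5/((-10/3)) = 3/2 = 1.50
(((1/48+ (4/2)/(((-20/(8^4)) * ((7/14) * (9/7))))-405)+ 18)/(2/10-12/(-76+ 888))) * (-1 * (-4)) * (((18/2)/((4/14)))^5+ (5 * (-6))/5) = -49518449018613127/72192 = -685927097443.11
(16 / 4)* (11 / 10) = 22 / 5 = 4.40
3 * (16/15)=3.20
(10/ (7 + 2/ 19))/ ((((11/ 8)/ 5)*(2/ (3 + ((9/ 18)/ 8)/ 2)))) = 9215/ 1188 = 7.76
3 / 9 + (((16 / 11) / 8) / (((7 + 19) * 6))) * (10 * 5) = 56 / 143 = 0.39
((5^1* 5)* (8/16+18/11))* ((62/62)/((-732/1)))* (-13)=0.95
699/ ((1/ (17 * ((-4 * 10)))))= -475320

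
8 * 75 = 600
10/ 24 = 5/ 12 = 0.42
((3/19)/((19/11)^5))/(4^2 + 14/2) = 483153/1082055263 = 0.00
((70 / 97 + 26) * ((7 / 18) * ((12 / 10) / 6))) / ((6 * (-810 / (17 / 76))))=-119 / 1244025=-0.00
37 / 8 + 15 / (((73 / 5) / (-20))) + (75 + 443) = 293213 / 584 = 502.08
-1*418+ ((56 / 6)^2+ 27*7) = -1277 / 9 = -141.89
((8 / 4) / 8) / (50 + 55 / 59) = 59 / 12020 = 0.00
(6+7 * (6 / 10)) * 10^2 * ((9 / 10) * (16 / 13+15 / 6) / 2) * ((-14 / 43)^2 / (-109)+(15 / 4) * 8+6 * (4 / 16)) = 565294773393 / 10480132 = 53939.66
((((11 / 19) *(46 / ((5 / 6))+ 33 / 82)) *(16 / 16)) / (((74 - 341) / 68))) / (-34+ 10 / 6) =8526078 / 33625535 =0.25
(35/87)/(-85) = -0.00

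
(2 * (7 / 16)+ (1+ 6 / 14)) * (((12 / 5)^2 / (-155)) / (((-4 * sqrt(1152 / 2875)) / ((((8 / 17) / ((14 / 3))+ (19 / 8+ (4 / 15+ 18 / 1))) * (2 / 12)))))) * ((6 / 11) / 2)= 38210187 * sqrt(230) / 18179392000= 0.03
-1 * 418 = -418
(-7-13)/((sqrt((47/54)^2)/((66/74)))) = -35640/1739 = -20.49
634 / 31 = 20.45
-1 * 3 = -3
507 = 507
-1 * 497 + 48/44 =-5455/11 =-495.91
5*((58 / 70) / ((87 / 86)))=86 / 21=4.10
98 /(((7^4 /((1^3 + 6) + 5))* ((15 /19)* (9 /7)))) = 152 /315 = 0.48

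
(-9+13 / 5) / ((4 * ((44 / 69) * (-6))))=23 / 55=0.42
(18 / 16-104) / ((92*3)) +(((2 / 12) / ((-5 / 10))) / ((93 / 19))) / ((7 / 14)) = -0.51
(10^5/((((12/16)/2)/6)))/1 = 1600000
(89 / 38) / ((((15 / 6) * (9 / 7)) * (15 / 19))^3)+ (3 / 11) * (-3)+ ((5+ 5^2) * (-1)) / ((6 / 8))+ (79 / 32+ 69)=3333639742151 / 108256500000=30.79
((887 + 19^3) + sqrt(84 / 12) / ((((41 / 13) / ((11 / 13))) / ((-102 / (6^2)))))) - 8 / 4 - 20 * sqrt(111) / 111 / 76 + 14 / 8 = -187 * sqrt(7) / 246 - 5 * sqrt(111) / 2109 + 30983 / 4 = 7743.71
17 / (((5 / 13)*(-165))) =-221 / 825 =-0.27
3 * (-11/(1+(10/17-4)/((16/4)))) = -1122/5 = -224.40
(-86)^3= -636056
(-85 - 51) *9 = -1224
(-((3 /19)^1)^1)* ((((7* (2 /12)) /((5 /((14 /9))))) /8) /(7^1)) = -7 /6840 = -0.00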